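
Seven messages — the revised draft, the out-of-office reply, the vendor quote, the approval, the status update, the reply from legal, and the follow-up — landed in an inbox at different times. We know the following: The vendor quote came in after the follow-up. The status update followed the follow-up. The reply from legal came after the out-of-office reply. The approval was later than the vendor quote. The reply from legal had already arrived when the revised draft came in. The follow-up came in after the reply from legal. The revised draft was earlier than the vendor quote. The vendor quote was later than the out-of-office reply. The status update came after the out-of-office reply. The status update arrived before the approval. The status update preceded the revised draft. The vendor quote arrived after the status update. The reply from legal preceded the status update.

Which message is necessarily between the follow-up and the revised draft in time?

Tracing the constraints gives the follow-up → the status update → the revised draft, so the status update sits after the follow-up and before the revised draft.
No other message is forced both after the follow-up and before the revised draft.

the status update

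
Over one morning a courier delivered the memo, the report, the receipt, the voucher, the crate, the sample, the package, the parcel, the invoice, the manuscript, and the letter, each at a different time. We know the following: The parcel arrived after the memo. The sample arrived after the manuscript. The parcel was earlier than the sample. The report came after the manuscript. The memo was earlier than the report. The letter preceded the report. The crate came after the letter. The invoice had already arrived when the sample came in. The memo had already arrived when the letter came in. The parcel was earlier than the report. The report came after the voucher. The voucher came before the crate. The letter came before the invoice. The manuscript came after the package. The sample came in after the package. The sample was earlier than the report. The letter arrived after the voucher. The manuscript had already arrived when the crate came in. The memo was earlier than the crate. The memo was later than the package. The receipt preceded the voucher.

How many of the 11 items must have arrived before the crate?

Directly stated before the crate: the letter, the manuscript, the memo, and the voucher.
The package reaches the crate via the package → the memo → the crate.
The receipt reaches the crate via the receipt → the voucher → the crate.
No chain forces the parcel (or any of the others) ahead of the crate.
That's the letter, the manuscript, the memo, the package, the receipt, and the voucher — 6 in all.

6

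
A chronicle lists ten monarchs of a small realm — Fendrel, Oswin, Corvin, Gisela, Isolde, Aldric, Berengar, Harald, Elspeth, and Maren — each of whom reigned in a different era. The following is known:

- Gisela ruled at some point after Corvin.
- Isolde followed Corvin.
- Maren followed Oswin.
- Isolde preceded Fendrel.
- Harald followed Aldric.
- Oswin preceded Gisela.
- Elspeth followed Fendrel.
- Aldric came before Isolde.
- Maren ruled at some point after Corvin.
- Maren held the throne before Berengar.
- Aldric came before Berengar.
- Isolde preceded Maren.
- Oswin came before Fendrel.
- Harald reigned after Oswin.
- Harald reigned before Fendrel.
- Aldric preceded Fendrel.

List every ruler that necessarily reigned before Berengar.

Aldric, Corvin, Isolde, Maren, Oswin

Directly stated before Berengar: Aldric and Maren.
Corvin reaches Berengar via Corvin → Maren → Berengar.
Isolde reaches Berengar via Isolde → Maren → Berengar.
Oswin reaches Berengar via Oswin → Maren → Berengar.
No chain forces Elspeth (or any of the others) ahead of Berengar.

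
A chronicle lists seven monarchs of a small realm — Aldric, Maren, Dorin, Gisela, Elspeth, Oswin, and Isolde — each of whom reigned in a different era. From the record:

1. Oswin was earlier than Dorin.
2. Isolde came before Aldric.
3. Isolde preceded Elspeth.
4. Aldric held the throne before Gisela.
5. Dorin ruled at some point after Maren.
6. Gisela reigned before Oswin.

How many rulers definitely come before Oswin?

Directly stated before Oswin: Gisela.
Aldric reaches Oswin via Aldric → Gisela → Oswin.
Isolde reaches Oswin via Isolde → Aldric → Gisela → Oswin.
No chain forces Maren (or any of the others) ahead of Oswin.
That's Aldric, Gisela, and Isolde — 3 in all.

3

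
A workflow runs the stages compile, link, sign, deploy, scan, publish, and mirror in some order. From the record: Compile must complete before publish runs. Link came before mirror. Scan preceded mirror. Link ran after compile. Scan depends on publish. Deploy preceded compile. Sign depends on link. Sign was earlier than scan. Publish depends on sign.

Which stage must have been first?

Deploy has a chain of constraints placing it before every other stage, so deploy must be first.

deploy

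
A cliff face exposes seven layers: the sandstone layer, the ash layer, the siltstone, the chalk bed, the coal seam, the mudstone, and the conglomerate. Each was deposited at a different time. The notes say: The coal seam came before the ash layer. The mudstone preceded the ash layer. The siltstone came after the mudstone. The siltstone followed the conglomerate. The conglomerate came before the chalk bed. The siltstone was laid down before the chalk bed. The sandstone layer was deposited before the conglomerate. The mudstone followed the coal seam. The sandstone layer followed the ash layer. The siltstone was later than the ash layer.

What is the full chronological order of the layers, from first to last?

the coal seam, the mudstone, the ash layer, the sandstone layer, the conglomerate, the siltstone, the chalk bed

The constraints fix every adjacent pair, so only one ordering works:
the coal seam → the mudstone → the ash layer → the sandstone layer → the conglomerate → the siltstone → the chalk bed.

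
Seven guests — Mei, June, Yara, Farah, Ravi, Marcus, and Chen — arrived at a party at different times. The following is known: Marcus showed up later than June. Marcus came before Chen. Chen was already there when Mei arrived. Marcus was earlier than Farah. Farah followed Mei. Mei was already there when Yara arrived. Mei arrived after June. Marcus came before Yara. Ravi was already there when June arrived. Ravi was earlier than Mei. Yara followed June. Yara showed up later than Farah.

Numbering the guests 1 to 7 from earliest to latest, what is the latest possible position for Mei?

Mei must come before Farah and Yara — 2 guests forced after them.
Everything else can be placed before Mei in some valid order, so Mei can sit as late as position 7 − 2 = 5.

5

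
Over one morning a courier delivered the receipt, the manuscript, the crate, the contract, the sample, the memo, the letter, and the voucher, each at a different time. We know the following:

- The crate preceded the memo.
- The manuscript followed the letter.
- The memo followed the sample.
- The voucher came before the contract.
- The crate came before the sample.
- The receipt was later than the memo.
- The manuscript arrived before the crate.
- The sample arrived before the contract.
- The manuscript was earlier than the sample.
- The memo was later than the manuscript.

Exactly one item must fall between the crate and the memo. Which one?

the sample

Tracing the constraints gives the crate → the sample → the memo, so the sample sits after the crate and before the memo.
No other item is forced both after the crate and before the memo.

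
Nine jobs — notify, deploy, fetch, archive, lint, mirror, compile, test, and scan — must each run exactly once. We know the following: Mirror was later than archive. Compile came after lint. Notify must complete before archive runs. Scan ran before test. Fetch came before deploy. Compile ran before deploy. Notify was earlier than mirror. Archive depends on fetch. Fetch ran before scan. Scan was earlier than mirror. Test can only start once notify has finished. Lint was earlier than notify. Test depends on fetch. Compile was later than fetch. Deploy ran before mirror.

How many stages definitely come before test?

4

Directly stated before test: fetch, notify, and scan.
Lint reaches test via lint → notify → test.
No chain forces archive (or any of the others) ahead of test.
That's fetch, lint, notify, and scan — 4 in all.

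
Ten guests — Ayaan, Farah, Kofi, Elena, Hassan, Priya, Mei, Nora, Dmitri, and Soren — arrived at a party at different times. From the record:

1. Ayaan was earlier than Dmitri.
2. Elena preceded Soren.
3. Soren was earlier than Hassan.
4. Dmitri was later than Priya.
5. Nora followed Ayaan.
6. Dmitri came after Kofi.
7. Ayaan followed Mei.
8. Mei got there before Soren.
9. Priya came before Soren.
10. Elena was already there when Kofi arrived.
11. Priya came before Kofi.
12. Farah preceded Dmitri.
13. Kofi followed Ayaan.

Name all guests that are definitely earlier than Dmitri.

Directly stated before Dmitri: Ayaan, Farah, Kofi, and Priya.
Elena reaches Dmitri via Elena → Kofi → Dmitri.
Mei reaches Dmitri via Mei → Ayaan → Dmitri.

Ayaan, Elena, Farah, Kofi, Mei, Priya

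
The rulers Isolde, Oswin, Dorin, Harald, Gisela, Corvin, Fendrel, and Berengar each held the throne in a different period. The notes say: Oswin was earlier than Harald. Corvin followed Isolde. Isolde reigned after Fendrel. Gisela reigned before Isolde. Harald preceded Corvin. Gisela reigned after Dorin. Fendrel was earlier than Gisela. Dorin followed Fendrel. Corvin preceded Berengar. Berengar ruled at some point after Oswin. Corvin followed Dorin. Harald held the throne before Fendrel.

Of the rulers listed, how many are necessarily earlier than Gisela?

Directly stated before Gisela: Dorin and Fendrel.
Harald reaches Gisela via Harald → Fendrel → Gisela.
Oswin reaches Gisela via Oswin → Harald → Fendrel → Gisela.
No chain forces Berengar (or any of the others) ahead of Gisela.
That's Dorin, Fendrel, Harald, and Oswin — 4 in all.

4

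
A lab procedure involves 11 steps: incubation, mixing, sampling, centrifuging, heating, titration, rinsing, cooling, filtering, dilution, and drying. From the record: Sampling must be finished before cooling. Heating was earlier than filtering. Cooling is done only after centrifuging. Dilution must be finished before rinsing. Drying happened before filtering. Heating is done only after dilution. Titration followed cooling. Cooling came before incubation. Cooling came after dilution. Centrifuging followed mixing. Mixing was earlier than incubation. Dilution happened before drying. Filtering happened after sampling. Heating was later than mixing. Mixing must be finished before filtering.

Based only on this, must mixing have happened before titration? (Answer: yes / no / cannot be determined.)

yes

Chain the constraints: mixing → centrifuging → cooling → titration. Each link is directly stated, so mixing comes before titration.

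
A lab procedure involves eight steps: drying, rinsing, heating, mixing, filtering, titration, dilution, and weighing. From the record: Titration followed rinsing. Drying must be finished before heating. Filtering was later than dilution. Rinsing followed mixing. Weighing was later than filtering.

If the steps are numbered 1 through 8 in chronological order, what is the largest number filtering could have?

Filtering must come before weighing — 1 step forced after it.
Everything else can be placed before filtering in some valid order, so filtering can sit as late as position 8 − 1 = 7.

7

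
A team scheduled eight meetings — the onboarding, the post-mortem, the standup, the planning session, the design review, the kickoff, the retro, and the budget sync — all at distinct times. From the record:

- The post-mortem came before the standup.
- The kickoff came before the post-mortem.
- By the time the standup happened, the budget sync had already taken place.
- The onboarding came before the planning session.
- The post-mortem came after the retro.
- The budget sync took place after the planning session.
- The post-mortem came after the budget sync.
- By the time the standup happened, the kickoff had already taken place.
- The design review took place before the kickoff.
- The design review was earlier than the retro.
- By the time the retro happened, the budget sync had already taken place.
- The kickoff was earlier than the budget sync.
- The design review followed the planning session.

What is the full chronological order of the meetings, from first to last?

the onboarding, the planning session, the design review, the kickoff, the budget sync, the retro, the post-mortem, the standup

The constraints fix every adjacent pair, so only one ordering works:
the onboarding → the planning session → the design review → the kickoff → the budget sync → the retro → the post-mortem → the standup.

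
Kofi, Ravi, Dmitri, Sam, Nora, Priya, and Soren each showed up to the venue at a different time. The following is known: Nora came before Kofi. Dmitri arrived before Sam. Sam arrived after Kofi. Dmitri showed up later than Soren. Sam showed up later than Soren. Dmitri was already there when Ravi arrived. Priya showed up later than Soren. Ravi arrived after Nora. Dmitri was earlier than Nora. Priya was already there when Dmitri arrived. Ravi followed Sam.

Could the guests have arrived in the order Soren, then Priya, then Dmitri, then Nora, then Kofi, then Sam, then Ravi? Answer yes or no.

Check each stated constraint against the proposed order — e.g. Dmitri is ahead of Ravi; Soren is ahead of Sam. Every pair is in the required order; nothing is violated.

yes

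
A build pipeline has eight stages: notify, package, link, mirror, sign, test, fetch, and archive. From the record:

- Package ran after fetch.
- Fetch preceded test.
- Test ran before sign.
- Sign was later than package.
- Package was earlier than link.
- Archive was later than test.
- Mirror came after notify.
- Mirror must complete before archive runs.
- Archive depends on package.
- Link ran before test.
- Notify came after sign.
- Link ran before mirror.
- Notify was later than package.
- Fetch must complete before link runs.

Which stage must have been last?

Every other stage has a chain of constraints placing it before archive, so archive is last.

archive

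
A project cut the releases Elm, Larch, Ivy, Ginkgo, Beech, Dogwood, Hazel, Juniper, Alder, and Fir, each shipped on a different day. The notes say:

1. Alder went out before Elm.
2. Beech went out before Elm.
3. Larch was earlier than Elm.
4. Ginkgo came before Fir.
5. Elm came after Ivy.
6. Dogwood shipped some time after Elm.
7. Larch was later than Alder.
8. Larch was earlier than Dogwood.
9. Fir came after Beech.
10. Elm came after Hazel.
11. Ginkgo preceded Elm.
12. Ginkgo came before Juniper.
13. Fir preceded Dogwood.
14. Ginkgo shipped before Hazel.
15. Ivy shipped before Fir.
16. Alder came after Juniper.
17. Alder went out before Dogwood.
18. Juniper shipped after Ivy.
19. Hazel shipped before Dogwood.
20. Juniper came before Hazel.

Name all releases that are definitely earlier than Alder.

Directly stated before Alder: Juniper.
Ginkgo reaches Alder via Ginkgo → Juniper → Alder.
Ivy reaches Alder via Ivy → Juniper → Alder.

Ginkgo, Ivy, Juniper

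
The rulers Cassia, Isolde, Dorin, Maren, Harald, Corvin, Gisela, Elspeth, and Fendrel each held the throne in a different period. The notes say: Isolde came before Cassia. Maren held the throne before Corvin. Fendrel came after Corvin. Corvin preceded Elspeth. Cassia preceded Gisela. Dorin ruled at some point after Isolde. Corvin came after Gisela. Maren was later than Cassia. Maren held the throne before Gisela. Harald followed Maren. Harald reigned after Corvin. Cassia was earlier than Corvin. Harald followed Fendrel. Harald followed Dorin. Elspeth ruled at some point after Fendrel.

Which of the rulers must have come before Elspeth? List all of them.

Directly stated before Elspeth: Corvin and Fendrel.
Cassia reaches Elspeth via Cassia → Corvin → Elspeth.
Gisela reaches Elspeth via Gisela → Corvin → Elspeth.
Isolde reaches Elspeth via Isolde → Cassia → Corvin → Elspeth.
Likewise Maren reaches Elspeth by chaining the stated constraints.
No chain forces Dorin (or any of the others) ahead of Elspeth.

Cassia, Corvin, Fendrel, Gisela, Isolde, Maren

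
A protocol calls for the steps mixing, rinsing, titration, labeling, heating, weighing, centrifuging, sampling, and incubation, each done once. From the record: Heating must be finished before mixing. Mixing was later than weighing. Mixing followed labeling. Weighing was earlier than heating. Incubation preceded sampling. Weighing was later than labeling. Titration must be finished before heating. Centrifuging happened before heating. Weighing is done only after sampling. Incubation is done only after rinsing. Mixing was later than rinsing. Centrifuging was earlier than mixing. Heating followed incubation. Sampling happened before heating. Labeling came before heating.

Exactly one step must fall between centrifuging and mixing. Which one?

heating

Tracing the constraints gives centrifuging → heating → mixing, so heating sits after centrifuging and before mixing.
No other step is forced both after centrifuging and before mixing.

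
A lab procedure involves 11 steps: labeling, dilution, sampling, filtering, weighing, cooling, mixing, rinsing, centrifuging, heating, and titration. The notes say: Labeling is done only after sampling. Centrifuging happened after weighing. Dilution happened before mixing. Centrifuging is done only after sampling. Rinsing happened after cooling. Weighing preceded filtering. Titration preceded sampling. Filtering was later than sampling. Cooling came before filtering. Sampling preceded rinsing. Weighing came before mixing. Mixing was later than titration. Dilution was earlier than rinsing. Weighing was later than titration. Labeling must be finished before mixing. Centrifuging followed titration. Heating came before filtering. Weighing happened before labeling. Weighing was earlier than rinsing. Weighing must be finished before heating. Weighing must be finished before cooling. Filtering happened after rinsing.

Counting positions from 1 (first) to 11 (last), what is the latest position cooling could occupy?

9

Cooling must come before filtering and rinsing — 2 steps forced after it.
Everything else can be placed before cooling in some valid order, so cooling can sit as late as position 11 − 2 = 9.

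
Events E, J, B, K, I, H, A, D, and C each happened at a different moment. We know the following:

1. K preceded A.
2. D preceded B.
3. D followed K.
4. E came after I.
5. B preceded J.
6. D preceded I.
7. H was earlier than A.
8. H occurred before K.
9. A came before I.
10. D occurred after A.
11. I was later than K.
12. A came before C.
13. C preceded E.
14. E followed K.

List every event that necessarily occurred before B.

Directly stated before B: D.
A reaches B via A → D → B.
H reaches B via H → K → D → B.
K reaches B via K → D → B.
No chain forces J (or any of the others) ahead of B.

A, D, H, K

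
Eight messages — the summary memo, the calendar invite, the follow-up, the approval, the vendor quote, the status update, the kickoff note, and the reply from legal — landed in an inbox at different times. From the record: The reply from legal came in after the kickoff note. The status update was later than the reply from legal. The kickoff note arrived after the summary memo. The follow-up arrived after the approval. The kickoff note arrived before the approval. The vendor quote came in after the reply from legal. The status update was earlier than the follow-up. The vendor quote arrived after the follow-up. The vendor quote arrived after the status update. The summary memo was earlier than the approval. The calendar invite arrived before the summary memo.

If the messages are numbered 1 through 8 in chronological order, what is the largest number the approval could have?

The approval must come before the follow-up and the vendor quote — 2 messages forced after it.
Everything else can be placed before the approval in some valid order, so the approval can sit as late as position 8 − 2 = 6.

6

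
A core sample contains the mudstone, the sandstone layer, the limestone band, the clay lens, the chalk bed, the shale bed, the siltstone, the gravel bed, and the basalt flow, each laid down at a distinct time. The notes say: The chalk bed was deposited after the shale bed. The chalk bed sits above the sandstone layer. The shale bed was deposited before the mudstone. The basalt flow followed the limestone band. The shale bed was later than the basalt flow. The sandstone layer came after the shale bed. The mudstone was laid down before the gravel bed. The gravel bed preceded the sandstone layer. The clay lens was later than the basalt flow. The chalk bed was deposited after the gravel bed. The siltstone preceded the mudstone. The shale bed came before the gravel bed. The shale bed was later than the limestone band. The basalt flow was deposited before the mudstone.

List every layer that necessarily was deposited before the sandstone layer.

Directly stated before the sandstone layer: the gravel bed and the shale bed.
The basalt flow reaches the sandstone layer via the basalt flow → the shale bed → the sandstone layer.
The limestone band reaches the sandstone layer via the limestone band → the shale bed → the sandstone layer.
The mudstone reaches the sandstone layer via the mudstone → the gravel bed → the sandstone layer.
Likewise the siltstone reaches the sandstone layer by chaining the stated constraints.
No chain forces the chalk bed (or any of the others) ahead of the sandstone layer.

the basalt flow, the gravel bed, the limestone band, the mudstone, the shale bed, the siltstone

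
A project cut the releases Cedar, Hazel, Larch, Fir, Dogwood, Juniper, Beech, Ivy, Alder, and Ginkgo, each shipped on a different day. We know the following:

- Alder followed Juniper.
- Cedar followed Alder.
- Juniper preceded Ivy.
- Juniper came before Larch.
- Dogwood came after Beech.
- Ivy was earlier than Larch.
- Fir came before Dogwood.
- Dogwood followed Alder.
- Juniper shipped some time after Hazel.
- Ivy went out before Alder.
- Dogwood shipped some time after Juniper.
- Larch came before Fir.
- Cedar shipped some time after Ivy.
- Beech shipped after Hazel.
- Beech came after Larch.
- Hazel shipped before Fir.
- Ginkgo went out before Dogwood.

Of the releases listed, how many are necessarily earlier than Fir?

4

Directly stated before Fir: Hazel and Larch.
Ivy reaches Fir via Ivy → Larch → Fir.
Juniper reaches Fir via Juniper → Larch → Fir.
That's Hazel, Ivy, Juniper, and Larch — 4 in all.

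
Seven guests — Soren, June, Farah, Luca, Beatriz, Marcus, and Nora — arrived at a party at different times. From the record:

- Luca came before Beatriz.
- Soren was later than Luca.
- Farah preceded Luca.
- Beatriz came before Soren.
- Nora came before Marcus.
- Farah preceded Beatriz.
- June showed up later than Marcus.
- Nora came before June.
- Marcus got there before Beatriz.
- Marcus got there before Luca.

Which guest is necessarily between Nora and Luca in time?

Marcus

Tracing the constraints gives Nora → Marcus → Luca, so Marcus sits after Nora and before Luca.
No other guest is forced both after Nora and before Luca.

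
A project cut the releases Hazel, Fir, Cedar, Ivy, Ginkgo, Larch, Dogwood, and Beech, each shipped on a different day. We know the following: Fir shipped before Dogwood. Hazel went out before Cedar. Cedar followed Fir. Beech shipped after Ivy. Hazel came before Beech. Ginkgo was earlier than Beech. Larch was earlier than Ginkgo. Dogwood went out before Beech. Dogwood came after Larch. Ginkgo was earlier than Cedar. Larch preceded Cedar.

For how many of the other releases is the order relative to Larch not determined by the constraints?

Forced after Larch: Beech, Cedar, Dogwood, and Ginkgo.
That leaves Fir, Hazel, and Ivy with no forced order relative to Larch — 3.

3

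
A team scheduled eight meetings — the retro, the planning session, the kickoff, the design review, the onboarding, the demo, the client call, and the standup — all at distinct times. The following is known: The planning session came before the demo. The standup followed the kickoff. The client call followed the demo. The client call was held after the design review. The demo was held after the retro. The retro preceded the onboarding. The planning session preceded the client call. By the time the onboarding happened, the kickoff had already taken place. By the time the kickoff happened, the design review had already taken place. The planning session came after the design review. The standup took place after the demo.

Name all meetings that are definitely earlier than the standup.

the demo, the design review, the kickoff, the planning session, the retro

Directly stated before the standup: the demo and the kickoff.
The design review reaches the standup via the design review → the kickoff → the standup.
The planning session reaches the standup via the planning session → the demo → the standup.
The retro reaches the standup via the retro → the demo → the standup.
No chain forces the onboarding (or any of the others) ahead of the standup.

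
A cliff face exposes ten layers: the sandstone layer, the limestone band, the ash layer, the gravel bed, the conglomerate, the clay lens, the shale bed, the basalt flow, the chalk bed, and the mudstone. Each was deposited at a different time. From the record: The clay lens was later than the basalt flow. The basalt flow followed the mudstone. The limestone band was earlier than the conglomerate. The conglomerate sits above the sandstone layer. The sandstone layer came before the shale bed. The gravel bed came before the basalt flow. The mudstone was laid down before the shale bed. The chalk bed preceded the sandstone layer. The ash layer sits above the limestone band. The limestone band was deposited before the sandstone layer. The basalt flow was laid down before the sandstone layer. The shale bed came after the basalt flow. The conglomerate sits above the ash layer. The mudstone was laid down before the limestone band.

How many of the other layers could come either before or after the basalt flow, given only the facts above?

Forced before the basalt flow: the gravel bed and the mudstone; forced after the basalt flow: the clay lens, the conglomerate, the sandstone layer, and the shale bed.
That leaves the ash layer, the chalk bed, and the limestone band with no forced order relative to the basalt flow — 3.

3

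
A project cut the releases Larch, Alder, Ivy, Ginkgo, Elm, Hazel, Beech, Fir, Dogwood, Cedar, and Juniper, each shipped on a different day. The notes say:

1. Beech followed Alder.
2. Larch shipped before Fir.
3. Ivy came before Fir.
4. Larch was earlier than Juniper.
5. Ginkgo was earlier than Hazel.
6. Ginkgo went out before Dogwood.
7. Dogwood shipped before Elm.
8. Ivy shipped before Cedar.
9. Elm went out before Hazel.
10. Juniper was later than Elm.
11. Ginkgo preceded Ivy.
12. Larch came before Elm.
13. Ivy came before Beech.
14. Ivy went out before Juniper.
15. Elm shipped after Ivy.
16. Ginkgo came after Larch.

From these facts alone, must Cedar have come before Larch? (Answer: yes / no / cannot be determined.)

no

Tracing the constraints gives Larch → Ginkgo → Ivy → Cedar, so Larch must come before Cedar.
That means Cedar cannot be before Larch.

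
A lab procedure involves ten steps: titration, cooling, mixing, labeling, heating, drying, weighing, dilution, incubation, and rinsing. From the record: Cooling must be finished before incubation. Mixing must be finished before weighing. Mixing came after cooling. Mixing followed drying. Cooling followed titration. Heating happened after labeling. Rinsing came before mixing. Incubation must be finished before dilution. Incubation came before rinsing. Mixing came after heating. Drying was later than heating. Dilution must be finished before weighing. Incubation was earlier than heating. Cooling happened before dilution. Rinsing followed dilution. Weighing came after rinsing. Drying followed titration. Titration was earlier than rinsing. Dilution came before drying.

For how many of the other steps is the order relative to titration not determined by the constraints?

1

Forced after titration: cooling, dilution, drying, heating, incubation, mixing, rinsing, and weighing.
That leaves labeling with no forced order relative to titration — 1.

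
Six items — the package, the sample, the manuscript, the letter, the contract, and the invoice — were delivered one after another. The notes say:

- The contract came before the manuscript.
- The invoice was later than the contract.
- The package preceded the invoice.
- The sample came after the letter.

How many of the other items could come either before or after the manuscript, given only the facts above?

4

Forced before the manuscript: the contract.
That leaves the invoice, the letter, the package, and the sample with no forced order relative to the manuscript — 4.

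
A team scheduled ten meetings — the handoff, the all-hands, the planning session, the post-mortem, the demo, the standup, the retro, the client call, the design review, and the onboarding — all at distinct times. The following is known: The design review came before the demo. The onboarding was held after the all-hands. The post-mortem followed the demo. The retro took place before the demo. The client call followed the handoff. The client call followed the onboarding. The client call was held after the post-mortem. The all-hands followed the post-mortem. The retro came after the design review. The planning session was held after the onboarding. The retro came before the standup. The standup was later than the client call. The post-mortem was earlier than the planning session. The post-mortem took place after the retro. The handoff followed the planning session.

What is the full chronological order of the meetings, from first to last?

The constraints fix every adjacent pair, so only one ordering works:
the design review → the retro → the demo → the post-mortem → the all-hands → the onboarding → the planning session → the handoff → the client call → the standup.

the design review, the retro, the demo, the post-mortem, the all-hands, the onboarding, the planning session, the handoff, the client call, the standup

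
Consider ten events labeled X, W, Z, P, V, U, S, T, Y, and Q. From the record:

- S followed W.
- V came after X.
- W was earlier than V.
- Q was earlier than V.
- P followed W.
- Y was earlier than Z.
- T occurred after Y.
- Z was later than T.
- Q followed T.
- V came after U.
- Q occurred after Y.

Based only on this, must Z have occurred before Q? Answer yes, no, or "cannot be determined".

No chain of stated constraints runs from Z to Q, and none runs from Q to Z either.
So the relative order of Z and Q is not fixed by the given facts.

cannot be determined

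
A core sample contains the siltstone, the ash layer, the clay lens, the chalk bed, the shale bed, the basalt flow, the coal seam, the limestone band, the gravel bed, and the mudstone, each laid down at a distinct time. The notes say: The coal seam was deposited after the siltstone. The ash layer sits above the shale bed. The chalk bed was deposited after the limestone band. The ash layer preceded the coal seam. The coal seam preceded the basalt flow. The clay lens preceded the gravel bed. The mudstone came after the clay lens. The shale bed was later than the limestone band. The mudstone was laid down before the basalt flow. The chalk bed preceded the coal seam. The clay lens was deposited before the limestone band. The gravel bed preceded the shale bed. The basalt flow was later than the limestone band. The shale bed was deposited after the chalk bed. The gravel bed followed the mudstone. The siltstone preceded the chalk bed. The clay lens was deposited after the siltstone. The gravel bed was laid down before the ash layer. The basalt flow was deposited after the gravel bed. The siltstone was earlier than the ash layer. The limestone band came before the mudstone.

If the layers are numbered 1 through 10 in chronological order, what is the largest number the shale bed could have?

7

The shale bed must come before the ash layer, the basalt flow, and the coal seam — 3 layers forced after it.
Everything else can be placed before the shale bed in some valid order, so the shale bed can sit as late as position 10 − 3 = 7.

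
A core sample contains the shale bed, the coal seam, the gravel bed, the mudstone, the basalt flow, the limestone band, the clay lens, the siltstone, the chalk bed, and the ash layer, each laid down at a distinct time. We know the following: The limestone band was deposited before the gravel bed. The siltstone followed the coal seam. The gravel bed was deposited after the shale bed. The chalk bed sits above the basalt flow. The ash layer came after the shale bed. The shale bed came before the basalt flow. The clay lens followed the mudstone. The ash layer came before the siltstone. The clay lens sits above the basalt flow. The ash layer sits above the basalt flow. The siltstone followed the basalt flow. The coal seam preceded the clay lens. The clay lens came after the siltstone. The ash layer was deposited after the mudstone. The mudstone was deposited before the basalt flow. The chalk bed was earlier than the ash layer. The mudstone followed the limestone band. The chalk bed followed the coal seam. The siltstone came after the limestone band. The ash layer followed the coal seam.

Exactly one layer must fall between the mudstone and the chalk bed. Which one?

the basalt flow

Tracing the constraints gives the mudstone → the basalt flow → the chalk bed, so the basalt flow sits after the mudstone and before the chalk bed.
No other layer is forced both after the mudstone and before the chalk bed.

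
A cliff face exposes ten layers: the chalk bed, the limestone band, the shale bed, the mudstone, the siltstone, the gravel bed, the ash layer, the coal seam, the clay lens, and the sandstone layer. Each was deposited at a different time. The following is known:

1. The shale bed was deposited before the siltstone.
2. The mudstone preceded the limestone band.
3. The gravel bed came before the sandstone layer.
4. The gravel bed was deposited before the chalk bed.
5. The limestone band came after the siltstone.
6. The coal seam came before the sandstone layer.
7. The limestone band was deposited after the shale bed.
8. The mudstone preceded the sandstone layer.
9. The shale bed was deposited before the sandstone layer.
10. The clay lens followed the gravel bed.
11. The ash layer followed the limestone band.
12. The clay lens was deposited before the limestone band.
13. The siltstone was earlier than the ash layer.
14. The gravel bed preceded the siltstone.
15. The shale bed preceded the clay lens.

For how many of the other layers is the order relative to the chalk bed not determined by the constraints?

8

Forced before the chalk bed: the gravel bed.
That leaves the ash layer, the clay lens, the coal seam, the limestone band, the mudstone, the sandstone layer, the shale bed, and the siltstone with no forced order relative to the chalk bed — 8.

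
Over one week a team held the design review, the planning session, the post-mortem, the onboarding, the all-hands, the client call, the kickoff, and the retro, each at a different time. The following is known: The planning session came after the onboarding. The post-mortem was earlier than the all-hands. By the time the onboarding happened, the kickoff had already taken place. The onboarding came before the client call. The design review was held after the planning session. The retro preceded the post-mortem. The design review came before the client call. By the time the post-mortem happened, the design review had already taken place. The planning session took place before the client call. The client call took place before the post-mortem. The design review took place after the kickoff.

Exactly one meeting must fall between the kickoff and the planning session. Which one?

Tracing the constraints gives the kickoff → the onboarding → the planning session, so the onboarding sits after the kickoff and before the planning session.
No other meeting is forced both after the kickoff and before the planning session.

the onboarding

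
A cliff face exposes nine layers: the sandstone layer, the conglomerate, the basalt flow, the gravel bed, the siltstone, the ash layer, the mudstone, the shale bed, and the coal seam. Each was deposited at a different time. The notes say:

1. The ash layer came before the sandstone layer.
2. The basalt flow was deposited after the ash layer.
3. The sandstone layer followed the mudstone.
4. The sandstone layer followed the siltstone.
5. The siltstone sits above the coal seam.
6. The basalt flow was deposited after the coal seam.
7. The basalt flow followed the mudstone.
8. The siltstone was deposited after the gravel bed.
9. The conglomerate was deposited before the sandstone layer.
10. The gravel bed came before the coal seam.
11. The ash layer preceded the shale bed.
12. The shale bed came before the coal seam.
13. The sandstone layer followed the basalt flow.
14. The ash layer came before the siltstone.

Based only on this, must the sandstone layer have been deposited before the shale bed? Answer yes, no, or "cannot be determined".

Tracing the constraints gives the shale bed → the coal seam → the basalt flow → the sandstone layer, so the shale bed must come before the sandstone layer.
That means the sandstone layer cannot be before the shale bed.

no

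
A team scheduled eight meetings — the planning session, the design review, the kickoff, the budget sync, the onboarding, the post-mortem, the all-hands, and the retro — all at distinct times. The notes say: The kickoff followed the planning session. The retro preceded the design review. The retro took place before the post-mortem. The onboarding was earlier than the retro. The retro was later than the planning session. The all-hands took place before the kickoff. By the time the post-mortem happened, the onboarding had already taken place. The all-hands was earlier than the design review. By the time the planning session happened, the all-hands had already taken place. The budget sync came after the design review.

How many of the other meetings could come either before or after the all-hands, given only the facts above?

Forced after the all-hands: the budget sync, the design review, the kickoff, the planning session, the post-mortem, and the retro.
That leaves the onboarding with no forced order relative to the all-hands — 1.

1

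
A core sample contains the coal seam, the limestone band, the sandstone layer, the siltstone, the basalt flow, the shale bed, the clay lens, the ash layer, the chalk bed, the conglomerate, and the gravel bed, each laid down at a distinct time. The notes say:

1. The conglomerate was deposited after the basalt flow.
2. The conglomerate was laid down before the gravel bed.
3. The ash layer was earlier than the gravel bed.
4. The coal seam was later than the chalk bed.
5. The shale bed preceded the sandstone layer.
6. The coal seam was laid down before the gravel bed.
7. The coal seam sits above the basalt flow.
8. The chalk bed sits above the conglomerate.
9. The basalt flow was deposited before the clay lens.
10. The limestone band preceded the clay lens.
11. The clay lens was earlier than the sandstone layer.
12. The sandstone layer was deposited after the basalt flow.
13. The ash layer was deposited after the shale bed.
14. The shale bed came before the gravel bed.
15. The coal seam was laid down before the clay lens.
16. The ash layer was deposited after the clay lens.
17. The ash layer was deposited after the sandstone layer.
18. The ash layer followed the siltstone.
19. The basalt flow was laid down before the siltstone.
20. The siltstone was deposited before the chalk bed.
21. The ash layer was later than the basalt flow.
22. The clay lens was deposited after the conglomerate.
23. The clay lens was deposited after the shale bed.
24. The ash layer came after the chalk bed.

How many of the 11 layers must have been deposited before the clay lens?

7

Directly stated before the clay lens: the basalt flow, the coal seam, the conglomerate, the limestone band, and the shale bed.
The chalk bed reaches the clay lens via the chalk bed → the coal seam → the clay lens.
The siltstone reaches the clay lens via the siltstone → the chalk bed → the coal seam → the clay lens.
That's the basalt flow, the chalk bed, the coal seam, the conglomerate, the limestone band, the shale bed, and the siltstone — 7 in all.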